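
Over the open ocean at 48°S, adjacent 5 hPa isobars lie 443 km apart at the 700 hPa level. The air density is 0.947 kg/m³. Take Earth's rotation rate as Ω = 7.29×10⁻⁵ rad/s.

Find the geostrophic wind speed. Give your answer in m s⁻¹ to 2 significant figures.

11 m s⁻¹

Coriolis parameter at 48°S:
f = 2Ω sin φ = 2 × 7.29×10⁻⁵ × sin 48° = 1.08×10⁻⁴ s⁻¹
Pressure gradient: |∂P/∂n| = 500 Pa / 443000 m = 1.13×10⁻³ Pa/m
Geostrophic balance (pressure-gradient force = Coriolis force):
V_g = (1/(fρ)) |∂P/∂n| = 1.13×10⁻³ / (1.08×10⁻⁴ × 0.947) = 11.0 m/s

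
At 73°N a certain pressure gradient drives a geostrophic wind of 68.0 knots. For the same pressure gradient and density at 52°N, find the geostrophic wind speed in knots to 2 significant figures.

83 knots

With the same pressure gradient and density, V_g ∝ 1/f ∝ 1/sin φ.
V₂ = V₁ · sin φ₁ / sin φ₂ = 68.0 × sin 73° / sin 52°
V₂ = 68.0 × 0.9563/0.7880 = 83 knots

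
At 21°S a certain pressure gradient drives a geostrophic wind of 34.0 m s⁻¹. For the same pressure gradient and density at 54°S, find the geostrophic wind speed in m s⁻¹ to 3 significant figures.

With the same pressure gradient and density, V_g ∝ 1/f ∝ 1/sin φ.
V₂ = V₁ · sin φ₁ / sin φ₂ = 34.0 × sin 21° / sin 54°
V₂ = 34.0 × 0.3584/0.8090 = 15.1 m s⁻¹

15.1 m s⁻¹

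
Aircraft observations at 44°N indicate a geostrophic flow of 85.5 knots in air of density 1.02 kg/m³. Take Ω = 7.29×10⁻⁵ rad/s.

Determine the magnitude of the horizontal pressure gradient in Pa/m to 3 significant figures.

4.54×10⁻³ Pa/m

Coriolis parameter at 44°N:
f = 2Ω sin φ = 2 × 7.29×10⁻⁵ × sin 44° = 1.01×10⁻⁴ s⁻¹
Wind speed in SI: 85.5 knots = 44.0 m/s
Geostrophic balance rearranged: |∂P/∂n| = f ρ V_g
|∂P/∂n| = 1.01×10⁻⁴ × 1.02 × 44.0 = 4.54×10⁻³ Pa/m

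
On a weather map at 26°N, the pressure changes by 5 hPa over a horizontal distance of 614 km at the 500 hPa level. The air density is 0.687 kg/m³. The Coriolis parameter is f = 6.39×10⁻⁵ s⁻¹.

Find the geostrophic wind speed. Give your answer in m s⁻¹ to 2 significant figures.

19 m s⁻¹

Pressure gradient: |∂P/∂n| = 500 Pa / 614000 m = 8.14×10⁻⁴ Pa/m
Geostrophic balance (pressure-gradient force = Coriolis force):
V_g = (1/(fρ)) |∂P/∂n| = 8.14×10⁻⁴ / (6.39×10⁻⁵ × 0.687) = 18.6 m/s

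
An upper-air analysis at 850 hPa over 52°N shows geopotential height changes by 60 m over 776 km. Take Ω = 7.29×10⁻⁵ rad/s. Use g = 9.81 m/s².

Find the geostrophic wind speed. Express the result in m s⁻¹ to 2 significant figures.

Coriolis parameter at 52°N:
f = 2Ω sin φ = 2 × 7.29×10⁻⁵ × sin 52° = 1.15×10⁻⁴ s⁻¹
Height gradient: |∂Z/∂n| = 60 m / 776000 m = 7.73×10⁻⁵
On a pressure surface, geostrophic balance gives V_g = (g/f)|∂Z/∂n|:
V_g = 9.81 × 7.73×10⁻⁵ / 1.15×10⁻⁴ = 6.60 m/s

6.6 m s⁻¹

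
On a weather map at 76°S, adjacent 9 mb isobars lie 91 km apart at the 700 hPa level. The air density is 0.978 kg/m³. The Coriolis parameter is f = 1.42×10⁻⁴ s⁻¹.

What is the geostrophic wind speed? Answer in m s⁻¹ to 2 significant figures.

Pressure gradient: |∂P/∂n| = 900 Pa / 91000 m = 9.89×10⁻³ Pa/m
Geostrophic balance (pressure-gradient force = Coriolis force):
V_g = (1/(fρ)) |∂P/∂n| = 9.89×10⁻³ / (1.42×10⁻⁴ × 0.978) = 71.2 m/s

71 m s⁻¹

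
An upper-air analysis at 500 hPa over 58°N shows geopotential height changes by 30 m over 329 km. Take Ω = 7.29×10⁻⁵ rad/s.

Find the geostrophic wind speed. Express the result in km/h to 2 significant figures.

26 km/h

Coriolis parameter at 58°N:
f = 2Ω sin φ = 2 × 7.29×10⁻⁵ × sin 58° = 1.24×10⁻⁴ s⁻¹
Height gradient: |∂Z/∂n| = 30 m / 329000 m = 9.12×10⁻⁵
On a pressure surface, geostrophic balance gives V_g = (g/f)|∂Z/∂n|:
V_g = 9.81 × 9.12×10⁻⁵ / 1.24×10⁻⁴ = 7.23 m/s
Converting: 7.23 m/s × 3.6 = 26 km/h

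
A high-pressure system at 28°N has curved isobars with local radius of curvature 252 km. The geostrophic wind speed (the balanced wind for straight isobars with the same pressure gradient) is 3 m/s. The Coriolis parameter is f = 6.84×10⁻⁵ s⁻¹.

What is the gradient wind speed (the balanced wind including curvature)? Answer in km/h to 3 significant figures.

13.9 km/h

Around a high, pressure-gradient force acts outward with centrifugal, so Coriolis balances both:
fV = (1/ρ)|∂P/∂n| + V²/R  →  V² − fR·V + fR·V_g = 0
With fR = 6.84×10⁻⁵ × 252×10³ m = 17.2 m/s:
V = [fR − √((fR)² − 4 fR V_g)]/2 = [17.2 − √(17.2² − 4×17.2×3)]/2 = 3.87 m/s
Supergeostrophic (V > V_g = 3 m/s), as expected around a high.
Converting: 3.87 m/s × 3.6 = 13.9 km/h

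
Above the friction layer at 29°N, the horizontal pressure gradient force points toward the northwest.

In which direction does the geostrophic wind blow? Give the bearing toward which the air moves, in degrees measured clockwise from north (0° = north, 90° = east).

045°

The pressure-gradient force points toward the northwest (bearing 315°).
Geostrophic balance: in the Northern Hemisphere the Coriolis force deflects motion to the right, so the geostrophic wind blows 90° to the right of the pressure-gradient force (low pressure on the left).
Rotating 315° by 90° clockwise gives 045° — the wind blows toward the northeast.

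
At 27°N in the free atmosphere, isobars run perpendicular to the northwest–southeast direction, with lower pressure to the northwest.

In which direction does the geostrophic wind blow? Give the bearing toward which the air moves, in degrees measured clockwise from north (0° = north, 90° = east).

The pressure-gradient force points toward the northwest (bearing 315°).
Geostrophic balance: in the Northern Hemisphere the Coriolis force deflects motion to the right, so the geostrophic wind blows 90° to the right of the pressure-gradient force (low pressure on the left).
Rotating 315° by 90° clockwise gives 045° — the wind blows toward the northeast.

045°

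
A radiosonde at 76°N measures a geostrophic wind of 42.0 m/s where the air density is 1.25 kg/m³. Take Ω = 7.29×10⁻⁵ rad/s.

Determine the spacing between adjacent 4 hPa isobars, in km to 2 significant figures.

54 km

Coriolis parameter at 76°N:
f = 2Ω sin φ = 2 × 7.29×10⁻⁵ × sin 76° = 1.41×10⁻⁴ s⁻¹
Geostrophic balance rearranged: |∂P/∂n| = f ρ V_g
|∂P/∂n| = 1.41×10⁻⁴ × 1.25 × 42.0 = 7.43×10⁻³ Pa/m
Isobar spacing: Δn = ΔP/|∂P/∂n| = 400 Pa / 7.43×10⁻³ Pa/m = 53857 m ≈ 54 km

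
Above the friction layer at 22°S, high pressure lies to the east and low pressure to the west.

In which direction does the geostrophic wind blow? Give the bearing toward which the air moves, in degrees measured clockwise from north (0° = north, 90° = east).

The pressure-gradient force points toward the west (bearing 270°).
Geostrophic balance: in the Southern Hemisphere the Coriolis force deflects motion to the left, so the geostrophic wind blows 90° to the left of the pressure-gradient force (low pressure on the right).
Rotating 270° by 90° counterclockwise gives 180° — the wind blows toward the south.

180°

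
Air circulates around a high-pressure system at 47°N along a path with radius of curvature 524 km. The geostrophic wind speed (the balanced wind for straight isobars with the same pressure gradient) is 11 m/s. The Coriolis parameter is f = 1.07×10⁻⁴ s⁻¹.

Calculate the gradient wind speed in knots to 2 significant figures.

29 knots

Around a high, pressure-gradient force acts outward with centrifugal, so Coriolis balances both:
fV = (1/ρ)|∂P/∂n| + V²/R  →  V² − fR·V + fR·V_g = 0
With fR = 1.07×10⁻⁴ × 524×10³ m = 56.1 m/s:
V = [fR − √((fR)² − 4 fR V_g)]/2 = [56.1 − √(56.1² − 4×56.1×11)]/2 = 15 m/s
Supergeostrophic (V > V_g = 11 m/s), as expected around a high.
Converting: 15 m/s × 1.944 = 29 knots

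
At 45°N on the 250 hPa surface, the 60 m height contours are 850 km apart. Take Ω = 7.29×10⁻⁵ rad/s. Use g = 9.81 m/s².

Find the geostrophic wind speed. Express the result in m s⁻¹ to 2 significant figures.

6.7 m s⁻¹

Coriolis parameter at 45°N:
f = 2Ω sin φ = 2 × 7.29×10⁻⁵ × sin 45° = 1.03×10⁻⁴ s⁻¹
Height gradient: |∂Z/∂n| = 60 m / 850000 m = 7.06×10⁻⁵
On a pressure surface, geostrophic balance gives V_g = (g/f)|∂Z/∂n|:
V_g = 9.81 × 7.06×10⁻⁵ / 1.03×10⁻⁴ = 6.72 m/s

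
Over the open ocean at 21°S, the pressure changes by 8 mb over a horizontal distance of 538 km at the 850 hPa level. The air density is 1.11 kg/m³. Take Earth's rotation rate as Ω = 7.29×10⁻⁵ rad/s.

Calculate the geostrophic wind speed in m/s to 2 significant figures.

Coriolis parameter at 21°S:
f = 2Ω sin φ = 2 × 7.29×10⁻⁵ × sin 21° = 5.23×10⁻⁵ s⁻¹
Pressure gradient: |∂P/∂n| = 800 Pa / 538000 m = 1.49×10⁻³ Pa/m
Geostrophic balance (pressure-gradient force = Coriolis force):
V_g = (1/(fρ)) |∂P/∂n| = 1.49×10⁻³ / (5.23×10⁻⁵ × 1.11) = 25.6 m/s

26 m/s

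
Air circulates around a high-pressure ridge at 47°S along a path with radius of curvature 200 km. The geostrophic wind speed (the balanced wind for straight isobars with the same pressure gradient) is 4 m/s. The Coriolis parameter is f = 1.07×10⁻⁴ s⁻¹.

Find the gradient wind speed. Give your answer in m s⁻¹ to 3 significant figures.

5.33 m s⁻¹

Around a high, pressure-gradient force acts outward with centrifugal, so Coriolis balances both:
fV = (1/ρ)|∂P/∂n| + V²/R  →  V² − fR·V + fR·V_g = 0
With fR = 1.07×10⁻⁴ × 200×10³ m = 21.4 m/s:
V = [fR − √((fR)² − 4 fR V_g)]/2 = [21.4 − √(21.4² − 4×21.4×4)]/2 = 5.33 m/s
Supergeostrophic (V > V_g = 4 m/s), as expected around a high.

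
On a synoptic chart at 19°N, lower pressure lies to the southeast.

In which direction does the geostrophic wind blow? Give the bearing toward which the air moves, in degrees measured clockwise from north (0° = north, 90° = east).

The pressure-gradient force points toward the southeast (bearing 135°).
Geostrophic balance: in the Northern Hemisphere the Coriolis force deflects motion to the right, so the geostrophic wind blows 90° to the right of the pressure-gradient force (low pressure on the left).
Rotating 135° by 90° clockwise gives 225° — the wind blows toward the southwest.

225°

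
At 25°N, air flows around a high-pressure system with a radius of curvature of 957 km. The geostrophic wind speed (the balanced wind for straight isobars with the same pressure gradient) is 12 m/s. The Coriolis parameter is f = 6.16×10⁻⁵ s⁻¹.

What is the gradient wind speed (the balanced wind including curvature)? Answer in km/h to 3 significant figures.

60.4 km/h

Around a high, pressure-gradient force acts outward with centrifugal, so Coriolis balances both:
fV = (1/ρ)|∂P/∂n| + V²/R  →  V² − fR·V + fR·V_g = 0
With fR = 6.16×10⁻⁵ × 957×10³ m = 59.0 m/s:
V = [fR − √((fR)² − 4 fR V_g)]/2 = [59.0 − √(59.0² − 4×59.0×12)]/2 = 16.8 m/s
Supergeostrophic (V > V_g = 12 m/s), as expected around a high.
Converting: 16.8 m/s × 3.6 = 60.4 km/h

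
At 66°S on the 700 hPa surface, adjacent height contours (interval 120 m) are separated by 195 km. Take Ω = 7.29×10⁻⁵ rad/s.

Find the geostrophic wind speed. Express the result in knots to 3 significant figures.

88.1 knots

Coriolis parameter at 66°S:
f = 2Ω sin φ = 2 × 7.29×10⁻⁵ × sin 66° = 1.33×10⁻⁴ s⁻¹
Height gradient: |∂Z/∂n| = 120 m / 195000 m = 6.15×10⁻⁴
On a pressure surface, geostrophic balance gives V_g = (g/f)|∂Z/∂n|:
V_g = 9.81 × 6.15×10⁻⁴ / 1.33×10⁻⁴ = 45.3 m/s
Converting: 45.3 m/s × 1.944 = 88.1 knots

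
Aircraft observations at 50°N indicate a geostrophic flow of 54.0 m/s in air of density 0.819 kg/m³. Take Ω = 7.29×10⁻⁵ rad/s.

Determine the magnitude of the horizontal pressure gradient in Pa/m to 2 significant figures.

Coriolis parameter at 50°N:
f = 2Ω sin φ = 2 × 7.29×10⁻⁵ × sin 50° = 1.12×10⁻⁴ s⁻¹
Geostrophic balance rearranged: |∂P/∂n| = f ρ V_g
|∂P/∂n| = 1.12×10⁻⁴ × 0.819 × 54.0 = 4.94×10⁻³ Pa/m

4.9×10⁻³ Pa/m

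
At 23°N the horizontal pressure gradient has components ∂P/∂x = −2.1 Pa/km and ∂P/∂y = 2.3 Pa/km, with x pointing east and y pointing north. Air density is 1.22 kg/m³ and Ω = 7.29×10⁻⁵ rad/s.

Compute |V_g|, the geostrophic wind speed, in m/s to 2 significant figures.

45 m/s

Coriolis parameter at 23°N:
f = 2Ω sin φ = 2 × 7.29×10⁻⁵ × sin 23° = 5.70×10⁻⁵ s⁻¹
Component geostrophic relations (x east, y north):
u_g = −(1/(fρ)) ∂P/∂y,  v_g = (1/(fρ)) ∂P/∂x
u_g = −(2.3×10⁻³)/(5.70×10⁻⁵ × 1.22) = −33.1 m/s;  v_g = (−2.1×10⁻³)/(5.70×10⁻⁵ × 1.22) = −30.2 m/s
|V_g| = √(u_g² + v_g²) = 44.8 m/s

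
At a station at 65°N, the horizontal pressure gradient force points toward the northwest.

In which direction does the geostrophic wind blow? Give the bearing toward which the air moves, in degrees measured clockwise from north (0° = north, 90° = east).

045°

The pressure-gradient force points toward the northwest (bearing 315°).
Geostrophic balance: in the Northern Hemisphere the Coriolis force deflects motion to the right, so the geostrophic wind blows 90° to the right of the pressure-gradient force (low pressure on the left).
Rotating 315° by 90° clockwise gives 045° — the wind blows toward the northeast.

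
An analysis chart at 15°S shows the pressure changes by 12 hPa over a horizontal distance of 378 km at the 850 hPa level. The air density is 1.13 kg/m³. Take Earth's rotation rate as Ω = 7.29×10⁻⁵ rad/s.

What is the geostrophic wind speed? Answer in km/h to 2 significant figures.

270 km/h

Coriolis parameter at 15°S:
f = 2Ω sin φ = 2 × 7.29×10⁻⁵ × sin 15° = 3.77×10⁻⁵ s⁻¹
Pressure gradient: |∂P/∂n| = 1200 Pa / 378000 m = 3.17×10⁻³ Pa/m
Geostrophic balance (pressure-gradient force = Coriolis force):
V_g = (1/(fρ)) |∂P/∂n| = 3.17×10⁻³ / (3.77×10⁻⁵ × 1.13) = 74.4 m/s
Converting: 74.4 m/s × 3.6 = 270 km/h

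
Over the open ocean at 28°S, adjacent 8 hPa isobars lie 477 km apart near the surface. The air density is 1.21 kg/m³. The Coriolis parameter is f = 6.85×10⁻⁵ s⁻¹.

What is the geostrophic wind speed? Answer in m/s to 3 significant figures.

20.2 m/s

Pressure gradient: |∂P/∂n| = 800 Pa / 477000 m = 1.68×10⁻³ Pa/m
Geostrophic balance (pressure-gradient force = Coriolis force):
V_g = (1/(fρ)) |∂P/∂n| = 1.68×10⁻³ / (6.85×10⁻⁵ × 1.21) = 20.2 m/s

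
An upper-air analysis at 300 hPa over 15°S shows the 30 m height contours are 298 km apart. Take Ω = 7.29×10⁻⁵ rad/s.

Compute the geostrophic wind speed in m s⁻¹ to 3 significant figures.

Coriolis parameter at 15°S:
f = 2Ω sin φ = 2 × 7.29×10⁻⁵ × sin 15° = 3.77×10⁻⁵ s⁻¹
Height gradient: |∂Z/∂n| = 30 m / 298000 m = 1.01×10⁻⁴
On a pressure surface, geostrophic balance gives V_g = (g/f)|∂Z/∂n|:
V_g = 9.81 × 1.01×10⁻⁴ / 3.77×10⁻⁵ = 26.2 m/s

26.2 m s⁻¹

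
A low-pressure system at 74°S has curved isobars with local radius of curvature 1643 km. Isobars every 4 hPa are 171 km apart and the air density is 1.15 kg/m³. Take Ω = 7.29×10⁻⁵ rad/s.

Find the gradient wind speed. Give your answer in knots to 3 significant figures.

Coriolis parameter at 74°S:
f = 2Ω sin φ = 2 × 7.29×10⁻⁵ × sin 74° = 1.40×10⁻⁴ s⁻¹
Pressure gradient: |∂P/∂n| = 400 Pa / 171000 m = 2.34×10⁻³ Pa/m
Geostrophic speed: V_g = |∂P/∂n|/(fρ) = 2.34×10⁻³/(1.40×10⁻⁴ × 1.15) = 14.5 m/s
Around a low, centrifugal force acts outward with Coriolis, so pressure-gradient force balances both:
(1/ρ)|∂P/∂n| = fV + V²/R  →  V² + fR·V − fR·V_g = 0
With fR = 1.40×10⁻⁴ × 1643×10³ m = 230 m/s:
V = [−fR + √((fR)² + 4 fR V_g)]/2 = [−230 + √(230² + 4×230×14.5)]/2 = 13.7 m/s
Subgeostrophic (V < V_g = 14.5 m/s), as expected around a low.
Converting: 13.7 m/s × 1.944 = 26.6 knots

26.6 knots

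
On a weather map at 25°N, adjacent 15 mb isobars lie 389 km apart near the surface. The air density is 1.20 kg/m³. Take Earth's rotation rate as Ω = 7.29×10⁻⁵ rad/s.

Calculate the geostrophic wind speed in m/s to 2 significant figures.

Coriolis parameter at 25°N:
f = 2Ω sin φ = 2 × 7.29×10⁻⁵ × sin 25° = 6.16×10⁻⁵ s⁻¹
Pressure gradient: |∂P/∂n| = 1500 Pa / 389000 m = 3.86×10⁻³ Pa/m
Geostrophic balance (pressure-gradient force = Coriolis force):
V_g = (1/(fρ)) |∂P/∂n| = 3.86×10⁻³ / (6.16×10⁻⁵ × 1.20) = 52.2 m/s

52 m/s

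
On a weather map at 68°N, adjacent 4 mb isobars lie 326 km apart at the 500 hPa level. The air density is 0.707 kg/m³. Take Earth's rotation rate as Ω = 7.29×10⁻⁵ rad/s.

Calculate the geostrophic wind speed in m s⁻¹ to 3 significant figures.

Coriolis parameter at 68°N:
f = 2Ω sin φ = 2 × 7.29×10⁻⁵ × sin 68° = 1.35×10⁻⁴ s⁻¹
Pressure gradient: |∂P/∂n| = 400 Pa / 326000 m = 1.23×10⁻³ Pa/m
Geostrophic balance (pressure-gradient force = Coriolis force):
V_g = (1/(fρ)) |∂P/∂n| = 1.23×10⁻³ / (1.35×10⁻⁴ × 0.707) = 12.8 m/s

12.8 m s⁻¹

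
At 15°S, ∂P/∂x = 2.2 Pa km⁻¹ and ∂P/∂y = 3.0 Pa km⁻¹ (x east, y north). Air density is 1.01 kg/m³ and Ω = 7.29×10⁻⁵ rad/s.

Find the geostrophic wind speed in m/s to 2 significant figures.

Coriolis parameter at 15°S:
f = 2Ω sin φ = 2 × 7.29×10⁻⁵ × sin 15° = 3.77×10⁻⁵ s⁻¹
In the Southern Hemisphere f is negative: f = −3.77×10⁻⁵ s⁻¹.
Component geostrophic relations (x east, y north):
u_g = −(1/(fρ)) ∂P/∂y,  v_g = (1/(fρ)) ∂P/∂x
u_g = −(3.0×10⁻³)/(−3.77×10⁻⁵ × 1.01) = 78.7 m/s;  v_g = (2.2×10⁻³)/(−3.77×10⁻⁵ × 1.01) = −57.7 m/s
|V_g| = √(u_g² + v_g²) = 97.6 m/s

98 m/s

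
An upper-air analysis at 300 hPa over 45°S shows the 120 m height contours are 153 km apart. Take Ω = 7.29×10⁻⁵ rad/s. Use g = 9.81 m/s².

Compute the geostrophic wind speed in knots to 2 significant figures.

Coriolis parameter at 45°S:
f = 2Ω sin φ = 2 × 7.29×10⁻⁵ × sin 45° = 1.03×10⁻⁴ s⁻¹
Height gradient: |∂Z/∂n| = 120 m / 153000 m = 7.84×10⁻⁴
On a pressure surface, geostrophic balance gives V_g = (g/f)|∂Z/∂n|:
V_g = 9.81 × 7.84×10⁻⁴ / 1.03×10⁻⁴ = 74.6 m/s
Converting: 74.6 m/s × 1.944 = 150 knots

150 knots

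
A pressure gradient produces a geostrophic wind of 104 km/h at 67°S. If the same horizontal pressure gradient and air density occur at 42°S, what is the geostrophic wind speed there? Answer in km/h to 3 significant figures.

With the same pressure gradient and density, V_g ∝ 1/f ∝ 1/sin φ.
V₂ = V₁ · sin φ₁ / sin φ₂ = 104 × sin 67° / sin 42°
V₂ = 104 × 0.9205/0.6691 = 143 km/h

143 km/h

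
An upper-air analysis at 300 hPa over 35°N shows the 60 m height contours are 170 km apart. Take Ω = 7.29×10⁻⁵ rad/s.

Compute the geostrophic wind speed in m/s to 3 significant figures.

Coriolis parameter at 35°N:
f = 2Ω sin φ = 2 × 7.29×10⁻⁵ × sin 35° = 8.36×10⁻⁵ s⁻¹
Height gradient: |∂Z/∂n| = 60 m / 170000 m = 3.53×10⁻⁴
On a pressure surface, geostrophic balance gives V_g = (g/f)|∂Z/∂n|:
V_g = 9.81 × 3.53×10⁻⁴ / 8.36×10⁻⁵ = 41.4 m/s

41.4 m/s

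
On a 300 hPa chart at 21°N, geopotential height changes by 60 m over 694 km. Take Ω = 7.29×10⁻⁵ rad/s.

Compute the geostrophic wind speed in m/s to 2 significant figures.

Coriolis parameter at 21°N:
f = 2Ω sin φ = 2 × 7.29×10⁻⁵ × sin 21° = 5.23×10⁻⁵ s⁻¹
Height gradient: |∂Z/∂n| = 60 m / 694000 m = 8.65×10⁻⁵
On a pressure surface, geostrophic balance gives V_g = (g/f)|∂Z/∂n|:
V_g = 9.81 × 8.65×10⁻⁵ / 5.23×10⁻⁵ = 16.2 m/s

16 m/s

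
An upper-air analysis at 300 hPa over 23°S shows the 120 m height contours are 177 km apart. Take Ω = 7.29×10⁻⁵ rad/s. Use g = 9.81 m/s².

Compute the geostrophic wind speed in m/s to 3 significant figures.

Coriolis parameter at 23°S:
f = 2Ω sin φ = 2 × 7.29×10⁻⁵ × sin 23° = 5.70×10⁻⁵ s⁻¹
Height gradient: |∂Z/∂n| = 120 m / 177000 m = 6.78×10⁻⁴
On a pressure surface, geostrophic balance gives V_g = (g/f)|∂Z/∂n|:
V_g = 9.81 × 6.78×10⁻⁴ / 5.70×10⁻⁵ = 117 m/s

117 m/s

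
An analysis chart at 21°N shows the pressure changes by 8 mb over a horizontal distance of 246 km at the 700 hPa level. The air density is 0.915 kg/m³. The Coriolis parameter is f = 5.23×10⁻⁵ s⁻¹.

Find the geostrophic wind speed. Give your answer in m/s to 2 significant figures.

Pressure gradient: |∂P/∂n| = 800 Pa / 246000 m = 3.25×10⁻³ Pa/m
Geostrophic balance (pressure-gradient force = Coriolis force):
V_g = (1/(fρ)) |∂P/∂n| = 3.25×10⁻³ / (5.23×10⁻⁵ × 0.915) = 68.0 m/s

68 m/s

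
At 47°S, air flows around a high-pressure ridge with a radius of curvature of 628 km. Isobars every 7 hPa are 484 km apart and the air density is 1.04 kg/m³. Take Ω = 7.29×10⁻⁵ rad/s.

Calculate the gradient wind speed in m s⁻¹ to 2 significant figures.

Coriolis parameter at 47°S:
f = 2Ω sin φ = 2 × 7.29×10⁻⁵ × sin 47° = 1.07×10⁻⁴ s⁻¹
Pressure gradient: |∂P/∂n| = 700 Pa / 484000 m = 1.45×10⁻³ Pa/m
Geostrophic speed: V_g = |∂P/∂n|/(fρ) = 1.45×10⁻³/(1.07×10⁻⁴ × 1.04) = 13.0 m/s
Around a high, pressure-gradient force acts outward with centrifugal, so Coriolis balances both:
fV = (1/ρ)|∂P/∂n| + V²/R  →  V² − fR·V + fR·V_g = 0
With fR = 1.07×10⁻⁴ × 628×10³ m = 67.0 m/s:
V = [fR − √((fR)² − 4 fR V_g)]/2 = [67.0 − √(67.0² − 4×67.0×13)]/2 = 17.7 m/s
Supergeostrophic (V > V_g = 13 m/s), as expected around a high.

18 m s⁻¹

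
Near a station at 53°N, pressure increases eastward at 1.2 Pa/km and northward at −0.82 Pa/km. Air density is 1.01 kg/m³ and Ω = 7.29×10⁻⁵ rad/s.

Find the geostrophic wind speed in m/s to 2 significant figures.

Coriolis parameter at 53°N:
f = 2Ω sin φ = 2 × 7.29×10⁻⁵ × sin 53° = 1.16×10⁻⁴ s⁻¹
Component geostrophic relations (x east, y north):
u_g = −(1/(fρ)) ∂P/∂y,  v_g = (1/(fρ)) ∂P/∂x
u_g = −(−0.82×10⁻³)/(1.16×10⁻⁴ × 1.01) = 6.97 m/s;  v_g = (1.2×10⁻³)/(1.16×10⁻⁴ × 1.01) = 10.2 m/s
|V_g| = √(u_g² + v_g²) = 12.4 m/s

12 m/s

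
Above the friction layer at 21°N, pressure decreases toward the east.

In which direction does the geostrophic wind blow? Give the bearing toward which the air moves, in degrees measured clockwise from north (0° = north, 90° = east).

The pressure-gradient force points toward the east (bearing 090°).
Geostrophic balance: in the Northern Hemisphere the Coriolis force deflects motion to the right, so the geostrophic wind blows 90° to the right of the pressure-gradient force (low pressure on the left).
Rotating 090° by 90° clockwise gives 180° — the wind blows toward the south.

180°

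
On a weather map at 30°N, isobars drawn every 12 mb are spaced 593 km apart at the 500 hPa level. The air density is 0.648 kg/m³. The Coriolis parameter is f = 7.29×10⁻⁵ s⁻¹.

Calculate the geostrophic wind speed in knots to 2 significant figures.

Pressure gradient: |∂P/∂n| = 1200 Pa / 593000 m = 2.02×10⁻³ Pa/m
Geostrophic balance (pressure-gradient force = Coriolis force):
V_g = (1/(fρ)) |∂P/∂n| = 2.02×10⁻³ / (7.29×10⁻⁵ × 0.648) = 42.8 m/s
Converting: 42.8 m/s × 1.944 = 83 knots

83 knots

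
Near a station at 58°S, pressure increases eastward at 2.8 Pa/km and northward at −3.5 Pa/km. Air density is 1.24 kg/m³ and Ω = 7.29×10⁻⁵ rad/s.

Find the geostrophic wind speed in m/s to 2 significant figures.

29 m/s

Coriolis parameter at 58°S:
f = 2Ω sin φ = 2 × 7.29×10⁻⁵ × sin 58° = 1.24×10⁻⁴ s⁻¹
In the Southern Hemisphere f is negative: f = −1.24×10⁻⁴ s⁻¹.
Component geostrophic relations (x east, y north):
u_g = −(1/(fρ)) ∂P/∂y,  v_g = (1/(fρ)) ∂P/∂x
u_g = −(−3.5×10⁻³)/(−1.24×10⁻⁴ × 1.24) = −22.8 m/s;  v_g = (2.8×10⁻³)/(−1.24×10⁻⁴ × 1.24) = −18.3 m/s
|V_g| = √(u_g² + v_g²) = 29.2 m/s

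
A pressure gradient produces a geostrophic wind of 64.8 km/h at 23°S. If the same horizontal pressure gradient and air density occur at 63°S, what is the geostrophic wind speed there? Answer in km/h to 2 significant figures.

28 km/h

With the same pressure gradient and density, V_g ∝ 1/f ∝ 1/sin φ.
V₂ = V₁ · sin φ₁ / sin φ₂ = 64.8 × sin 23° / sin 63°
V₂ = 64.8 × 0.3907/0.8910 = 28 km/h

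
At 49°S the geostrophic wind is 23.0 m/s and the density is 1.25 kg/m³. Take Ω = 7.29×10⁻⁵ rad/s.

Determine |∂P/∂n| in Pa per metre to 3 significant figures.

Coriolis parameter at 49°S:
f = 2Ω sin φ = 2 × 7.29×10⁻⁵ × sin 49° = 1.10×10⁻⁴ s⁻¹
Geostrophic balance rearranged: |∂P/∂n| = f ρ V_g
|∂P/∂n| = 1.10×10⁻⁴ × 1.25 × 23.0 = 3.16×10⁻³ Pa/m

3.16×10⁻³ Pa/m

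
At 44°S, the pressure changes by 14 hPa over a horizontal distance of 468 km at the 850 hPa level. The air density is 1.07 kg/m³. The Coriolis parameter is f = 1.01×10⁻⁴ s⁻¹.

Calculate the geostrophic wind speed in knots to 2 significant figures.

Pressure gradient: |∂P/∂n| = 1400 Pa / 468000 m = 2.99×10⁻³ Pa/m
Geostrophic balance (pressure-gradient force = Coriolis force):
V_g = (1/(fρ)) |∂P/∂n| = 2.99×10⁻³ / (1.01×10⁻⁴ × 1.07) = 27.7 m/s
Converting: 27.7 m/s × 1.944 = 54 knots

54 knots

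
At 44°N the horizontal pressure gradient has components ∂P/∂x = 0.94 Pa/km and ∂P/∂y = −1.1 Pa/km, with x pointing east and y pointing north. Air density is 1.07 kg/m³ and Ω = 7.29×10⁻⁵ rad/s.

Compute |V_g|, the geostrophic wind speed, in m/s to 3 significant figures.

Coriolis parameter at 44°N:
f = 2Ω sin φ = 2 × 7.29×10⁻⁵ × sin 44° = 1.01×10⁻⁴ s⁻¹
Component geostrophic relations (x east, y north):
u_g = −(1/(fρ)) ∂P/∂y,  v_g = (1/(fρ)) ∂P/∂x
u_g = −(−1.1×10⁻³)/(1.01×10⁻⁴ × 1.07) = 10.2 m/s;  v_g = (0.94×10⁻³)/(1.01×10⁻⁴ × 1.07) = 8.67 m/s
|V_g| = √(u_g² + v_g²) = 13.4 m/s

13.4 m/s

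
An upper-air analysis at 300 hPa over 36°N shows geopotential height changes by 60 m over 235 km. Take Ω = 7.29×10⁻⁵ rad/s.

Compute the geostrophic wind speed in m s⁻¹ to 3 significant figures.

Coriolis parameter at 36°N:
f = 2Ω sin φ = 2 × 7.29×10⁻⁵ × sin 36° = 8.57×10⁻⁵ s⁻¹
Height gradient: |∂Z/∂n| = 60 m / 235000 m = 2.55×10⁻⁴
On a pressure surface, geostrophic balance gives V_g = (g/f)|∂Z/∂n|:
V_g = 9.81 × 2.55×10⁻⁴ / 8.57×10⁻⁵ = 29.2 m/s

29.2 m s⁻¹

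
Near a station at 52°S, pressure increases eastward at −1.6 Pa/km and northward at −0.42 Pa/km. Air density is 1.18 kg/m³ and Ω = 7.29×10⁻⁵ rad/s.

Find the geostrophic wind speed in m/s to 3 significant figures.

12.2 m/s

Coriolis parameter at 52°S:
f = 2Ω sin φ = 2 × 7.29×10⁻⁵ × sin 52° = 1.15×10⁻⁴ s⁻¹
In the Southern Hemisphere f is negative: f = −1.15×10⁻⁴ s⁻¹.
Component geostrophic relations (x east, y north):
u_g = −(1/(fρ)) ∂P/∂y,  v_g = (1/(fρ)) ∂P/∂x
u_g = −(−0.42×10⁻³)/(−1.15×10⁻⁴ × 1.18) = −3.10 m/s;  v_g = (−1.6×10⁻³)/(−1.15×10⁻⁴ × 1.18) = 11.8 m/s
|V_g| = √(u_g² + v_g²) = 12.2 m/s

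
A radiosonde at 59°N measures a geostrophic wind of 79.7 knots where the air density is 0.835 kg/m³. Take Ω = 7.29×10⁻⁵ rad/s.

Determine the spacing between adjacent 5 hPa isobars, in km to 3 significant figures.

117 km

Coriolis parameter at 59°N:
f = 2Ω sin φ = 2 × 7.29×10⁻⁵ × sin 59° = 1.25×10⁻⁴ s⁻¹
Wind speed in SI: 79.7 knots = 41.0 m/s
Geostrophic balance rearranged: |∂P/∂n| = f ρ V_g
|∂P/∂n| = 1.25×10⁻⁴ × 0.835 × 41.0 = 4.28×10⁻³ Pa/m
Isobar spacing: Δn = ΔP/|∂P/∂n| = 500 Pa / 4.28×10⁻³ Pa/m = 116859 m ≈ 117 km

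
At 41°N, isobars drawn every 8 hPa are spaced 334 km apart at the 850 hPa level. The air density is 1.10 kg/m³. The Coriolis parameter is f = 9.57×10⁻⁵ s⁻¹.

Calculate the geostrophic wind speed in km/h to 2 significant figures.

82 km/h

Pressure gradient: |∂P/∂n| = 800 Pa / 334000 m = 2.40×10⁻³ Pa/m
Geostrophic balance (pressure-gradient force = Coriolis force):
V_g = (1/(fρ)) |∂P/∂n| = 2.40×10⁻³ / (9.57×10⁻⁵ × 1.10) = 22.8 m/s
Converting: 22.8 m/s × 3.6 = 82 km/h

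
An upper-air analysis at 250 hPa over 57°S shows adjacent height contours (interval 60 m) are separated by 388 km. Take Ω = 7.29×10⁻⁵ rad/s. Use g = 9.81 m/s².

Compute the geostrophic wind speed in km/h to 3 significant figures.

44.7 km/h

Coriolis parameter at 57°S:
f = 2Ω sin φ = 2 × 7.29×10⁻⁵ × sin 57° = 1.22×10⁻⁴ s⁻¹
Height gradient: |∂Z/∂n| = 60 m / 388000 m = 1.55×10⁻⁴
On a pressure surface, geostrophic balance gives V_g = (g/f)|∂Z/∂n|:
V_g = 9.81 × 1.55×10⁻⁴ / 1.22×10⁻⁴ = 12.4 m/s
Converting: 12.4 m/s × 3.6 = 44.7 km/h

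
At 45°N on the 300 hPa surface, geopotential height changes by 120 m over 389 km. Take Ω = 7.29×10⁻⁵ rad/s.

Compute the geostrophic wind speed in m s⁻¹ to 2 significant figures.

29 m s⁻¹

Coriolis parameter at 45°N:
f = 2Ω sin φ = 2 × 7.29×10⁻⁵ × sin 45° = 1.03×10⁻⁴ s⁻¹
Height gradient: |∂Z/∂n| = 120 m / 389000 m = 3.08×10⁻⁴
On a pressure surface, geostrophic balance gives V_g = (g/f)|∂Z/∂n|:
V_g = 9.81 × 3.08×10⁻⁴ / 1.03×10⁻⁴ = 29.4 m/s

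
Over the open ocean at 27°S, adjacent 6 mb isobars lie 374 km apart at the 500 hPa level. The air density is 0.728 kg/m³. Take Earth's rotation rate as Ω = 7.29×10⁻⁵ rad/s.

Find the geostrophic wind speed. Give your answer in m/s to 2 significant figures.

33 m/s

Coriolis parameter at 27°S:
f = 2Ω sin φ = 2 × 7.29×10⁻⁵ × sin 27° = 6.62×10⁻⁵ s⁻¹
Pressure gradient: |∂P/∂n| = 600 Pa / 374000 m = 1.60×10⁻³ Pa/m
Geostrophic balance (pressure-gradient force = Coriolis force):
V_g = (1/(fρ)) |∂P/∂n| = 1.60×10⁻³ / (6.62×10⁻⁵ × 0.728) = 33.3 m/s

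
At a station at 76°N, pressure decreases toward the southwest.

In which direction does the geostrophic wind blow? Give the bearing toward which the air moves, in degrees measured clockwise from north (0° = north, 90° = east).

The pressure-gradient force points toward the southwest (bearing 225°).
Geostrophic balance: in the Northern Hemisphere the Coriolis force deflects motion to the right, so the geostrophic wind blows 90° to the right of the pressure-gradient force (low pressure on the left).
Rotating 225° by 90° clockwise gives 315° — the wind blows toward the northwest.

315°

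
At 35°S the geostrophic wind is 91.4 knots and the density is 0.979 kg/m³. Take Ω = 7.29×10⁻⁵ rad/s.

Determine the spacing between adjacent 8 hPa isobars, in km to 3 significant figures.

Coriolis parameter at 35°S:
f = 2Ω sin φ = 2 × 7.29×10⁻⁵ × sin 35° = 8.36×10⁻⁵ s⁻¹
Wind speed in SI: 91.4 knots = 47.0 m/s
Geostrophic balance rearranged: |∂P/∂n| = f ρ V_g
|∂P/∂n| = 8.36×10⁻⁵ × 0.979 × 47.0 = 3.85×10⁻³ Pa/m
Isobar spacing: Δn = ΔP/|∂P/∂n| = 800 Pa / 3.85×10⁻³ Pa/m = 207814 m ≈ 208 km

208 km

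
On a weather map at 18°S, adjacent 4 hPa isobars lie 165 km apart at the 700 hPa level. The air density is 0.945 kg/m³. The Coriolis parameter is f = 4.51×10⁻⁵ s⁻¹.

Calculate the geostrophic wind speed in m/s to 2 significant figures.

57 m/s

Pressure gradient: |∂P/∂n| = 400 Pa / 165000 m = 2.42×10⁻³ Pa/m
Geostrophic balance (pressure-gradient force = Coriolis force):
V_g = (1/(fρ)) |∂P/∂n| = 2.42×10⁻³ / (4.51×10⁻⁵ × 0.945) = 56.9 m/s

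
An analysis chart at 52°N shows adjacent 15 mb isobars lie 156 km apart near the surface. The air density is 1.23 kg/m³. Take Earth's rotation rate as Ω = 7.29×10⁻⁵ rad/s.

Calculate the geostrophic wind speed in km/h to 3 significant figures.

245 km/h

Coriolis parameter at 52°N:
f = 2Ω sin φ = 2 × 7.29×10⁻⁵ × sin 52° = 1.15×10⁻⁴ s⁻¹
Pressure gradient: |∂P/∂n| = 1500 Pa / 156000 m = 9.62×10⁻³ Pa/m
Geostrophic balance (pressure-gradient force = Coriolis force):
V_g = (1/(fρ)) |∂P/∂n| = 9.62×10⁻³ / (1.15×10⁻⁴ × 1.23) = 68.0 m/s
Converting: 68.0 m/s × 3.6 = 245 km/h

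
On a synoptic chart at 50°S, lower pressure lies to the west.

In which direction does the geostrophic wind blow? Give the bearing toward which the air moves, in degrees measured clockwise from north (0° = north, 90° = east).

The pressure-gradient force points toward the west (bearing 270°).
Geostrophic balance: in the Southern Hemisphere the Coriolis force deflects motion to the left, so the geostrophic wind blows 90° to the left of the pressure-gradient force (low pressure on the right).
Rotating 270° by 90° counterclockwise gives 180° — the wind blows toward the south.

180°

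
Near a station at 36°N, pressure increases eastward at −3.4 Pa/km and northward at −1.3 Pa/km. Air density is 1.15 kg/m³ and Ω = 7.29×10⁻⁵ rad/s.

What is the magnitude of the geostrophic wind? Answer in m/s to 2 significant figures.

37 m/s

Coriolis parameter at 36°N:
f = 2Ω sin φ = 2 × 7.29×10⁻⁵ × sin 36° = 8.57×10⁻⁵ s⁻¹
Component geostrophic relations (x east, y north):
u_g = −(1/(fρ)) ∂P/∂y,  v_g = (1/(fρ)) ∂P/∂x
u_g = −(−1.3×10⁻³)/(8.57×10⁻⁵ × 1.15) = 13.2 m/s;  v_g = (−3.4×10⁻³)/(8.57×10⁻⁵ × 1.15) = −34.5 m/s
|V_g| = √(u_g² + v_g²) = 36.9 m/s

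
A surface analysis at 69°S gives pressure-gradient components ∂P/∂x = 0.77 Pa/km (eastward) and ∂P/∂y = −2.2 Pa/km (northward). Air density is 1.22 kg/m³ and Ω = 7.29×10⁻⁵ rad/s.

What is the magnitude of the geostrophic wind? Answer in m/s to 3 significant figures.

Coriolis parameter at 69°S:
f = 2Ω sin φ = 2 × 7.29×10⁻⁵ × sin 69° = 1.36×10⁻⁴ s⁻¹
In the Southern Hemisphere f is negative: f = −1.36×10⁻⁴ s⁻¹.
Component geostrophic relations (x east, y north):
u_g = −(1/(fρ)) ∂P/∂y,  v_g = (1/(fρ)) ∂P/∂x
u_g = −(−2.2×10⁻³)/(−1.36×10⁻⁴ × 1.22) = −13.2 m/s;  v_g = (0.77×10⁻³)/(−1.36×10⁻⁴ × 1.22) = −4.64 m/s
|V_g| = √(u_g² + v_g²) = 14.0 m/s

14.0 m/s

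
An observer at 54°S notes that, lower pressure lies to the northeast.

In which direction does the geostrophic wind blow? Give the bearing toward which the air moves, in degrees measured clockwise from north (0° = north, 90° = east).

315°

The pressure-gradient force points toward the northeast (bearing 045°).
Geostrophic balance: in the Southern Hemisphere the Coriolis force deflects motion to the left, so the geostrophic wind blows 90° to the left of the pressure-gradient force (low pressure on the right).
Rotating 045° by 90° counterclockwise gives 315° — the wind blows toward the northwest.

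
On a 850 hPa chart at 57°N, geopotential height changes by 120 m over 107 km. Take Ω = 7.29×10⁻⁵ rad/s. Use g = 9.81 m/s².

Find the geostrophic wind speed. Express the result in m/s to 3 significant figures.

Coriolis parameter at 57°N:
f = 2Ω sin φ = 2 × 7.29×10⁻⁵ × sin 57° = 1.22×10⁻⁴ s⁻¹
Height gradient: |∂Z/∂n| = 120 m / 107000 m = 1.12×10⁻³
On a pressure surface, geostrophic balance gives V_g = (g/f)|∂Z/∂n|:
V_g = 9.81 × 1.12×10⁻³ / 1.22×10⁻⁴ = 90.0 m/s

90.0 m/s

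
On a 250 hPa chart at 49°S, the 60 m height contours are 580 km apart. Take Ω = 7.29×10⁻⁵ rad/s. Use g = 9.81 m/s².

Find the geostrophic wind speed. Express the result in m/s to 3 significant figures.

Coriolis parameter at 49°S:
f = 2Ω sin φ = 2 × 7.29×10⁻⁵ × sin 49° = 1.10×10⁻⁴ s⁻¹
Height gradient: |∂Z/∂n| = 60 m / 580000 m = 1.03×10⁻⁴
On a pressure surface, geostrophic balance gives V_g = (g/f)|∂Z/∂n|:
V_g = 9.81 × 1.03×10⁻⁴ / 1.10×10⁻⁴ = 9.22 m/s

9.22 m/s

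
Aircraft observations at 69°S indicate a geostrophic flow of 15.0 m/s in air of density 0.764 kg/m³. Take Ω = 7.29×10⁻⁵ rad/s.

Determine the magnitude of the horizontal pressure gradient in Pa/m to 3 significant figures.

Coriolis parameter at 69°S:
f = 2Ω sin φ = 2 × 7.29×10⁻⁵ × sin 69° = 1.36×10⁻⁴ s⁻¹
Geostrophic balance rearranged: |∂P/∂n| = f ρ V_g
|∂P/∂n| = 1.36×10⁻⁴ × 0.764 × 15.0 = 1.56×10⁻³ Pa/m

1.56×10⁻³ Pa/m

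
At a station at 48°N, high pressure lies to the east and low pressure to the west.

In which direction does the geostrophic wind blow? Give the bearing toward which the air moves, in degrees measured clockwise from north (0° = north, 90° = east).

The pressure-gradient force points toward the west (bearing 270°).
Geostrophic balance: in the Northern Hemisphere the Coriolis force deflects motion to the right, so the geostrophic wind blows 90° to the right of the pressure-gradient force (low pressure on the left).
Rotating 270° by 90° clockwise gives 000° — the wind blows toward the north.

000°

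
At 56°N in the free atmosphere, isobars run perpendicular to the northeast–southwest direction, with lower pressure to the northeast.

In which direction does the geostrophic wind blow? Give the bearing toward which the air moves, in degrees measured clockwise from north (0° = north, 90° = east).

135°

The pressure-gradient force points toward the northeast (bearing 045°).
Geostrophic balance: in the Northern Hemisphere the Coriolis force deflects motion to the right, so the geostrophic wind blows 90° to the right of the pressure-gradient force (low pressure on the left).
Rotating 045° by 90° clockwise gives 135° — the wind blows toward the southeast.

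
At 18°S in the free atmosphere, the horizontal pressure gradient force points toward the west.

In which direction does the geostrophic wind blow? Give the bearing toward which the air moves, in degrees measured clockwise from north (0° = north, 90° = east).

180°

The pressure-gradient force points toward the west (bearing 270°).
Geostrophic balance: in the Southern Hemisphere the Coriolis force deflects motion to the left, so the geostrophic wind blows 90° to the left of the pressure-gradient force (low pressure on the right).
Rotating 270° by 90° counterclockwise gives 180° — the wind blows toward the south.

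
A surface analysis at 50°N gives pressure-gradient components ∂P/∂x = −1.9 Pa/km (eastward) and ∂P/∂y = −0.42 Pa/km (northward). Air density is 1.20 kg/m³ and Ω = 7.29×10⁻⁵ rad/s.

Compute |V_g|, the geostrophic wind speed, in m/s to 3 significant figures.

14.5 m/s

Coriolis parameter at 50°N:
f = 2Ω sin φ = 2 × 7.29×10⁻⁵ × sin 50° = 1.12×10⁻⁴ s⁻¹
Component geostrophic relations (x east, y north):
u_g = −(1/(fρ)) ∂P/∂y,  v_g = (1/(fρ)) ∂P/∂x
u_g = −(−0.42×10⁻³)/(1.12×10⁻⁴ × 1.20) = 3.13 m/s;  v_g = (−1.9×10⁻³)/(1.12×10⁻⁴ × 1.20) = −14.2 m/s
|V_g| = √(u_g² + v_g²) = 14.5 m/s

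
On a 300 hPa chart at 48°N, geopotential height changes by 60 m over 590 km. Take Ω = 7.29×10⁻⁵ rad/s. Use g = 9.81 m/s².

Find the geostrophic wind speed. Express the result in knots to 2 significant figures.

18 knots

Coriolis parameter at 48°N:
f = 2Ω sin φ = 2 × 7.29×10⁻⁵ × sin 48° = 1.08×10⁻⁴ s⁻¹
Height gradient: |∂Z/∂n| = 60 m / 590000 m = 1.02×10⁻⁴
On a pressure surface, geostrophic balance gives V_g = (g/f)|∂Z/∂n|:
V_g = 9.81 × 1.02×10⁻⁴ / 1.08×10⁻⁴ = 9.21 m/s
Converting: 9.21 m/s × 1.944 = 18 knots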